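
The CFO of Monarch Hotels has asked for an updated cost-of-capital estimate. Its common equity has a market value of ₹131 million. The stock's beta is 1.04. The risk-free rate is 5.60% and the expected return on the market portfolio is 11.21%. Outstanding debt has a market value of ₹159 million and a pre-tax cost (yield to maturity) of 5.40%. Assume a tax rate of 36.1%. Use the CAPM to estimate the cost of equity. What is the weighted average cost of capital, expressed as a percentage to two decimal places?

Market risk premium = 11.21% − 5.6% = 5.61%.
Cost of equity via CAPM: Re = 5.6% + 1.04 × 5.61% = 11.4344%.
Total capital V = 131 + 159 = 290.
Equity: weight = 131/290 = 0.4517; cost = 11.4344%.
Debt: weight = 159/290 = 0.5483; after-tax cost = 5.4% × (1 − 36.1%) = 3.4506%.
WACC = 0.4517 × 11.4344% + 0.5483 × 3.4506% = 7.0571%.

7.06%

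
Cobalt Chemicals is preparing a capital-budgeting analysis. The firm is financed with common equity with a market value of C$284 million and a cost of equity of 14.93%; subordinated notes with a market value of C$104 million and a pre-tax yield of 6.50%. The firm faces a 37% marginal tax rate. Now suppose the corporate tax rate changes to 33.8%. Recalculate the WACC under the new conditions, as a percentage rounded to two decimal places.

After the change:
Total capital V = 284 + 104 = 388.
Equity: weight = 284/388 = 0.7320; cost = 14.93%.
Subordinated notes: weight = 104/388 = 0.2680; after-tax cost = 6.5% × (1 − 33.8%) = 4.3030%.
WACC = 0.7320 × 14.9300% + 0.2680 × 4.3030% = 12.0815%.

12.08%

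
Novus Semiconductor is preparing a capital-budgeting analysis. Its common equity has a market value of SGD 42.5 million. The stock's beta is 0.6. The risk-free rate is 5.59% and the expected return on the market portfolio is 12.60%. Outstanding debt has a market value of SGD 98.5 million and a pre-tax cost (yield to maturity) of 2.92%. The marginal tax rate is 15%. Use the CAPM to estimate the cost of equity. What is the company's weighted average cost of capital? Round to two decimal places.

4.69%

Market risk premium = 12.6% − 5.59% = 7.01%.
Cost of equity via CAPM: Re = 5.59% + 0.6 × 7.01% = 9.7960%.
Total capital V = 42.5 + 98.5 = 141.
Equity: weight = 42.5/141 = 0.3014; cost = 9.796%.
Debt: weight = 98.5/141 = 0.6986; after-tax cost = 2.92% × (1 − 15%) = 2.4820%.
WACC = 0.3014 × 9.7960% + 0.6986 × 2.4820% = 4.6866%.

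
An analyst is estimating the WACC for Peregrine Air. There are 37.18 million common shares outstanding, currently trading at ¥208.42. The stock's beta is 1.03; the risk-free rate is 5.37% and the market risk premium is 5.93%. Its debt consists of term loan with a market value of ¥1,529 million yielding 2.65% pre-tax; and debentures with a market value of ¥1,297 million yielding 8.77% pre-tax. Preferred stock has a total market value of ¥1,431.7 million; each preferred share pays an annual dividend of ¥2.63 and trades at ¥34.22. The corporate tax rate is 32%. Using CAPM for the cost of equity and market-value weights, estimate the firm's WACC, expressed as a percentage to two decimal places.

9.20%

Cost of equity via CAPM: Re = 5.37% + 1.03 × 5.93% = 11.4779%.
Cost of preferred: Rp = 2.63 / 34.22 = 7.6856%.
Market value of equity E = 208.42 × 37.18m = 7749.0556m.
Total capital V = 7749.0556 + 1431.7 + 1529 + 1297 = 12006.7556.
Equity: weight = 7749.0556/12006.7556 = 0.6454; cost = 11.4779%.
Preferred: weight = 1431.7/12006.7556 = 0.1192; cost = 7.6856%.
Term loan: weight = 1529/12006.7556 = 0.1273; after-tax cost = 2.65% × (1 − 32%) = 1.8020%.
Debentures: weight = 1297/12006.7556 = 0.1080; after-tax cost = 8.77% × (1 − 32%) = 5.9636%.
WACC = 0.6454 × 11.4779% + 0.1192 × 7.6856% + 0.1273 × 1.8020% + 0.1080 × 5.9636% = 9.1979%.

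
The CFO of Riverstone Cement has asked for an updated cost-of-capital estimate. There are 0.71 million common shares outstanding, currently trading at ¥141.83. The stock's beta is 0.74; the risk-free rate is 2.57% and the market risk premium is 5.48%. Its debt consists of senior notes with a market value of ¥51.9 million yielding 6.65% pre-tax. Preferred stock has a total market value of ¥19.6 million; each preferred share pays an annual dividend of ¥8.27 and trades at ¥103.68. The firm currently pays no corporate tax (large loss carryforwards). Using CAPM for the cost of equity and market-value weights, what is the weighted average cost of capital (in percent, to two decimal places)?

6.79%

Cost of equity via CAPM: Re = 2.57% + 0.74 × 5.48% = 6.6252%.
Cost of preferred: Rp = 8.27 / 103.68 = 7.9765%.
Market value of equity E = 141.83 × 0.71m = 100.6993m.
Total capital V = 100.6993 + 19.6 + 51.9 = 172.1993.
Equity: weight = 100.6993/172.1993 = 0.5848; cost = 6.6252%.
Preferred: weight = 19.6/172.1993 = 0.1138; cost = 7.9765%.
Senior notes: weight = 51.9/172.1993 = 0.3014; after-tax cost = 6.65% × (1 − 0%) = 6.6500%.
WACC = 0.5848 × 6.6252% + 0.1138 × 7.9765% + 0.3014 × 6.6500% = 6.7865%.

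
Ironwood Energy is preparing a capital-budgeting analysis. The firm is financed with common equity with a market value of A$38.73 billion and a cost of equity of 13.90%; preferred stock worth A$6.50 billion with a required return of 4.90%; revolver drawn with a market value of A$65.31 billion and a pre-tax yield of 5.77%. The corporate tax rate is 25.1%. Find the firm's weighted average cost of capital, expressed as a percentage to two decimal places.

Total capital V = 38.73 + 6.5 + 65.31 = 110.54.
Equity: weight = 38.73/110.54 = 0.3504; cost = 13.9%.
Preferred: weight = 6.5/110.54 = 0.0588; cost = 4.9%.
Revolver drawn: weight = 65.31/110.54 = 0.5908; after-tax cost = 5.77% × (1 − 25.1%) = 4.3217%.
WACC = 0.3504 × 13.9000% + 0.0588 × 4.9000% + 0.5908 × 4.3217% = 7.7117%.

7.71%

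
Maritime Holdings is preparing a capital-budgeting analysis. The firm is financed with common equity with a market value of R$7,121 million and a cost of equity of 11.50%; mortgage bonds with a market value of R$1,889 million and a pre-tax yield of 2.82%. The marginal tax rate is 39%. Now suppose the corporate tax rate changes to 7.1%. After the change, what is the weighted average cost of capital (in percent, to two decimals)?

9.64%

After the change:
Total capital V = 7121 + 1889 = 9010.
Equity: weight = 7121/9010 = 0.7903; cost = 11.5%.
Mortgage bonds: weight = 1889/9010 = 0.2097; after-tax cost = 2.82% × (1 − 7.1%) = 2.6198%.
WACC = 0.7903 × 11.5000% + 0.2097 × 2.6198% = 9.6382%.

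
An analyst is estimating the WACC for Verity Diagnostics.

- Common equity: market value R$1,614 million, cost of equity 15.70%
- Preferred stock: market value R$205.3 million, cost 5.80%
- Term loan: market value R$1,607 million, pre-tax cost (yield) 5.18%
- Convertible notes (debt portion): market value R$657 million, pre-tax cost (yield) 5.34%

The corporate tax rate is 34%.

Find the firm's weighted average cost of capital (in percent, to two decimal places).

8.41%

Total capital V = 1614 + 205.3 + 1607 + 657 = 4083.3.
Equity: weight = 1614/4083.3 = 0.3953; cost = 15.7%.
Preferred: weight = 205.3/4083.3 = 0.0503; cost = 5.8%.
Term loan: weight = 1607/4083.3 = 0.3936; after-tax cost = 5.18% × (1 − 34%) = 3.4188%.
Convertible notes (debt portion): weight = 657/4083.3 = 0.1609; after-tax cost = 5.34% × (1 − 34%) = 3.5244%.
WACC = 0.3953 × 15.7000% + 0.0503 × 5.8000% + 0.3936 × 3.4188% + 0.1609 × 3.5244% = 8.4099%.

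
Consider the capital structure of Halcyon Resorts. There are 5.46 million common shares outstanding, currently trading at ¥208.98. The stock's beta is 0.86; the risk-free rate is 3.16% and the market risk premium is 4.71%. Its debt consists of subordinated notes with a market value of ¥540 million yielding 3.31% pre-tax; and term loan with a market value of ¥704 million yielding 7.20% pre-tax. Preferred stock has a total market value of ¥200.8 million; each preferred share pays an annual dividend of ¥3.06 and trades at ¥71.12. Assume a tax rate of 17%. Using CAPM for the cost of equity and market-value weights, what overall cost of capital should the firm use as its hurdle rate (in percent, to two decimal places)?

Cost of equity via CAPM: Re = 3.16% + 0.86 × 4.71% = 7.2106%.
Cost of preferred: Rp = 3.06 / 71.12 = 4.3026%.
Market value of equity E = 208.98 × 5.46m = 1141.0308m.
Total capital V = 1141.0308 + 200.8 + 540 + 704 = 2585.8308.
Equity: weight = 1141.0308/2585.8308 = 0.4413; cost = 7.2106%.
Preferred: weight = 200.8/2585.8308 = 0.0777; cost = 4.3026%.
Subordinated notes: weight = 540/2585.8308 = 0.2088; after-tax cost = 3.31% × (1 − 17%) = 2.7473%.
Term loan: weight = 704/2585.8308 = 0.2723; after-tax cost = 7.2% × (1 − 17%) = 5.9760%.
WACC = 0.4413 × 7.2106% + 0.0777 × 4.3026% + 0.2088 × 2.7473% + 0.2723 × 5.9760% = 5.7166%.

5.72%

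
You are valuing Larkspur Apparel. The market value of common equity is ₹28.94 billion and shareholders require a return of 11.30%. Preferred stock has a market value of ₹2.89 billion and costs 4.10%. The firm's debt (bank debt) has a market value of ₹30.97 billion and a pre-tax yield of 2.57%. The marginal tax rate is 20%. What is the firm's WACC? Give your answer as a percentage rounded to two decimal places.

6.41%

Total capital V = 28.94 + 2.89 + 30.97 = 62.8.
Equity: weight = 28.94/62.8 = 0.4608; cost = 11.3%.
Preferred: weight = 2.89/62.8 = 0.0460; cost = 4.1%.
Bank debt: weight = 30.97/62.8 = 0.4932; after-tax cost = 2.57% × (1 − 20%) = 2.0560%.
WACC = 0.4608 × 11.3000% + 0.0460 × 4.1000% + 0.4932 × 2.0560% = 6.4100%.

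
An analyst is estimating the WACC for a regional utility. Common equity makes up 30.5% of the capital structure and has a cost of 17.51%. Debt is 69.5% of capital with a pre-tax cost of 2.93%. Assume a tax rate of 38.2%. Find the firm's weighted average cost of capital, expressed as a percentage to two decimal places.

6.60%

After-tax cost of debt = 2.93% × (1 − 38.2%) = 1.8107%.
WACC = 0.305 × 17.5100% + 0.695 × 1.8107% = 6.5990%.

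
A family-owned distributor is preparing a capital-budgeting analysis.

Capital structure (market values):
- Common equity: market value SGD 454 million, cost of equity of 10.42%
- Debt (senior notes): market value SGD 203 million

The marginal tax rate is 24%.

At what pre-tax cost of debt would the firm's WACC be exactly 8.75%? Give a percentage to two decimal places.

Total capital V = 454 + 203 = 657.
Equity weight = 454/657 = 0.6910.
Senior notes weight = 203/657 = 0.3090.
Equity contribution = 0.6910 × 10.42% = 7.2004%.
Remaining for debt = 8.75% − 7.2004% = 1.5496%.
Rd × (1 − 24%) × 0.3090 = 1.5496%  ⇒  Rd = 6.5988%.

6.60%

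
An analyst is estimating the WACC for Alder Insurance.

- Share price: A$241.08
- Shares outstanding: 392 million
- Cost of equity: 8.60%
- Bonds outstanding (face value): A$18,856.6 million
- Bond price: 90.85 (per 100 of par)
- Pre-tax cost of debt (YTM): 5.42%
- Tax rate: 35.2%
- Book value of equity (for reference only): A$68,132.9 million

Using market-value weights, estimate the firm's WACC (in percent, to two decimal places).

Market value of equity E = 241.08 × 392m = 94503.36m. Market value of debt D = 18856.6m × 90.85/100 = 17131.2211m.
Total capital V = 94503.36 + 17131.2211 = 111634.5811.
Equity: weight = 94503.36/111634.5811 = 0.8465; cost = 8.6%.
Bonds outstanding: weight = 17131.2211/111634.5811 = 0.1535; after-tax cost = 5.42% × (1 − 35.2%) = 3.5122%.
WACC = 0.8465 × 8.6000% + 0.1535 × 3.5122% = 7.8192%.

7.82%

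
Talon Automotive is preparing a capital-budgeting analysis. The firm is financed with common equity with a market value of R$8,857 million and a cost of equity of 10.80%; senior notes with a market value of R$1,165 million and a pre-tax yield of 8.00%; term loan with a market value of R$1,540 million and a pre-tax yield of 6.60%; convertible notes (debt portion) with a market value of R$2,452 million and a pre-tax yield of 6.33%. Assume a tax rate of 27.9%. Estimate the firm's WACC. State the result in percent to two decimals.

8.63%

Total capital V = 8857 + 1165 + 1540 + 2452 = 14014.
Equity: weight = 8857/14014 = 0.6320; cost = 10.8%.
Senior notes: weight = 1165/14014 = 0.0831; after-tax cost = 8% × (1 − 27.9%) = 5.7680%.
Term loan: weight = 1540/14014 = 0.1099; after-tax cost = 6.6% × (1 − 27.9%) = 4.7586%.
Convertible notes (debt portion): weight = 2452/14014 = 0.1750; after-tax cost = 6.33% × (1 − 27.9%) = 4.5639%.
WACC = 0.6320 × 10.8000% + 0.0831 × 5.7680% + 0.1099 × 4.7586% + 0.1750 × 4.5639% = 8.6267%.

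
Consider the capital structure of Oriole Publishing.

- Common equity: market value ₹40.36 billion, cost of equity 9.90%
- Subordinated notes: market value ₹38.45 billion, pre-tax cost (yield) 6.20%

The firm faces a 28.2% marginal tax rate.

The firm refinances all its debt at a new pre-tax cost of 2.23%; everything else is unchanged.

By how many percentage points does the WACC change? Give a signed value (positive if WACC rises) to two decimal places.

-1.39 pp

Current WACC:
Total capital V = 40.36 + 38.45 = 78.81.
Equity: weight = 40.36/78.81 = 0.5121; cost = 9.9%.
Subordinated notes: weight = 38.45/78.81 = 0.4879; after-tax cost = 6.2% × (1 − 28.2%) = 4.4516%.
WACC = 0.5121 × 9.9000% + 0.4879 × 4.4516% = 7.2418%.
After the change:
Total capital V = 40.36 + 38.45 = 78.81.
Equity: weight = 40.36/78.81 = 0.5121; cost = 9.9%.
Subordinated notes: weight = 38.45/78.81 = 0.4879; after-tax cost = 2.23% × (1 − 28.2%) = 1.6011%.
WACC = 0.5121 × 9.9000% + 0.4879 × 1.6011% = 5.8511%.
Change in WACC = 5.8511% − 7.2418% = -1.3907 pp.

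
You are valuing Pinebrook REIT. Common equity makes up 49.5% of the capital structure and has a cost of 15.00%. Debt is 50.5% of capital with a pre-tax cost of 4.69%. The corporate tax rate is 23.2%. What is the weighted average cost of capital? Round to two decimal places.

After-tax cost of debt = 4.69% × (1 − 23.2%) = 3.6019%.
WACC = 0.495 × 15.0000% + 0.505 × 3.6019% = 9.2440%.

9.24%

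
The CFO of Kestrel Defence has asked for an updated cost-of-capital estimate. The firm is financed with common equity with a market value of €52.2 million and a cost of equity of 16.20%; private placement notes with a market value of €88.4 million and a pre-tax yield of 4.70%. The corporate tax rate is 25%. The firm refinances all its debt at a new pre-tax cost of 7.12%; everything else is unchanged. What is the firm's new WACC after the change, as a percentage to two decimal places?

9.37%

After the change:
Total capital V = 52.2 + 88.4 = 140.6.
Equity: weight = 52.2/140.6 = 0.3713; cost = 16.2%.
Private placement notes: weight = 88.4/140.6 = 0.6287; after-tax cost = 7.12% × (1 − 25%) = 5.3400%.
WACC = 0.3713 × 16.2000% + 0.6287 × 5.3400% = 9.3719%.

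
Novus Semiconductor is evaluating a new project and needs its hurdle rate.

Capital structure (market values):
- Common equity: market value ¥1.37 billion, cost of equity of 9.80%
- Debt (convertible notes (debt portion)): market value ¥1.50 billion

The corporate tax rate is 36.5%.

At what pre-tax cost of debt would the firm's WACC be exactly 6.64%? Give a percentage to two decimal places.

5.91%

Total capital V = 1.37 + 1.5 = 2.87.
Equity weight = 1.37/2.87 = 0.4774.
Convertible notes (debt portion) weight = 1.5/2.87 = 0.5226.
Equity contribution = 0.4774 × 9.8% = 4.6780%.
Remaining for debt = 6.64% − 4.6780% = 1.9620%.
Rd × (1 − 36.5%) × 0.5226 = 1.9620%  ⇒  Rd = 5.9116%.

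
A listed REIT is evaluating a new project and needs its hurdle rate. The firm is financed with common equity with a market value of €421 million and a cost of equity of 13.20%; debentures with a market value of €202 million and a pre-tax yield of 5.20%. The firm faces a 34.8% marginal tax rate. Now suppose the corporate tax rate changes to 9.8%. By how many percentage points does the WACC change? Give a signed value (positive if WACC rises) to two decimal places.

+0.42 pp

Current WACC:
Total capital V = 421 + 202 = 623.
Equity: weight = 421/623 = 0.6758; cost = 13.2%.
Debentures: weight = 202/623 = 0.3242; after-tax cost = 5.2% × (1 − 34.8%) = 3.3904%.
WACC = 0.6758 × 13.2000% + 0.3242 × 3.3904% = 10.0194%.
After the change:
Total capital V = 421 + 202 = 623.
Equity: weight = 421/623 = 0.6758; cost = 13.2%.
Debentures: weight = 202/623 = 0.3242; after-tax cost = 5.2% × (1 − 9.8%) = 4.6904%.
WACC = 0.6758 × 13.2000% + 0.3242 × 4.6904% = 10.4409%.
Change in WACC = 10.4409% − 10.0194% = 0.4215 pp.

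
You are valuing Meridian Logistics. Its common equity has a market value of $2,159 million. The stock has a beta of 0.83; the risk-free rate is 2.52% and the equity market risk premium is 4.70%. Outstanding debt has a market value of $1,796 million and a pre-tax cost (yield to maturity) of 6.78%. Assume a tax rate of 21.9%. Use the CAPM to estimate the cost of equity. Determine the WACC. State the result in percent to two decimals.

5.91%

Cost of equity via CAPM: Re = 2.52% + 0.83 × 4.7% = 6.4210%.
Total capital V = 2159 + 1796 = 3955.
Equity: weight = 2159/3955 = 0.5459; cost = 6.421%.
Debt: weight = 1796/3955 = 0.4541; after-tax cost = 6.78% × (1 − 21.9%) = 5.2952%.
WACC = 0.5459 × 6.4210% + 0.4541 × 5.2952% = 5.9098%.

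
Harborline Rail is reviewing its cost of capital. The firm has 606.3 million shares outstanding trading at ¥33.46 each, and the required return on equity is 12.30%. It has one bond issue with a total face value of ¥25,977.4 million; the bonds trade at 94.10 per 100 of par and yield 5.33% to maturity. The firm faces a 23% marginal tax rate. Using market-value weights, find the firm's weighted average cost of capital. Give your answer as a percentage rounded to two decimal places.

7.82%

Market value of equity E = 33.46 × 606.3m = 20286.798m. Market value of debt D = 25977.4m × 94.1/100 = 24444.7334m.
Total capital V = 20286.798 + 24444.7334 = 44731.5314.
Equity: weight = 20286.798/44731.5314 = 0.4535; cost = 12.3%.
Bonds outstanding: weight = 24444.7334/44731.5314 = 0.5465; after-tax cost = 5.33% × (1 − 23%) = 4.1041%.
WACC = 0.4535 × 12.3000% + 0.5465 × 4.1041% = 7.8211%.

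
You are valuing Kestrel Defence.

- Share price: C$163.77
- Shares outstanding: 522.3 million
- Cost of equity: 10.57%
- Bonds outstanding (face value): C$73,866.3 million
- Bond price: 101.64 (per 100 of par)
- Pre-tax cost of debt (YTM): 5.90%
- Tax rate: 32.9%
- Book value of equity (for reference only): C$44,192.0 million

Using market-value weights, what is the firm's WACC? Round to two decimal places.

7.48%

Market value of equity E = 163.77 × 522.3m = 85537.071m. Market value of debt D = 73866.3m × 101.64/100 = 75077.70732m.
Total capital V = 85537.071 + 75077.70732 = 160614.77832.
Equity: weight = 85537.071/160614.77832 = 0.5326; cost = 10.57%.
Bonds outstanding: weight = 75077.70732/160614.77832 = 0.4674; after-tax cost = 5.9% × (1 − 32.9%) = 3.9589%.
WACC = 0.5326 × 10.5700% + 0.4674 × 3.9589% = 7.4797%.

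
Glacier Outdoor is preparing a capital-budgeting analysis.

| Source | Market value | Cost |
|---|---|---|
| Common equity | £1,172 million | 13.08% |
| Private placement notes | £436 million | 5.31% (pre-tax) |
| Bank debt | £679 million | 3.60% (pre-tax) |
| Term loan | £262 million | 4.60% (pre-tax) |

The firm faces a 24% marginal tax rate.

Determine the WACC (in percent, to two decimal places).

7.79%

Total capital V = 1172 + 436 + 679 + 262 = 2549.
Equity: weight = 1172/2549 = 0.4598; cost = 13.08%.
Private placement notes: weight = 436/2549 = 0.1710; after-tax cost = 5.31% × (1 − 24%) = 4.0356%.
Bank debt: weight = 679/2549 = 0.2664; after-tax cost = 3.6% × (1 − 24%) = 2.7360%.
Term loan: weight = 262/2549 = 0.1028; after-tax cost = 4.6% × (1 − 24%) = 3.4960%.
WACC = 0.4598 × 13.0800% + 0.1710 × 4.0356% + 0.2664 × 2.7360% + 0.1028 × 3.4960% = 7.7925%.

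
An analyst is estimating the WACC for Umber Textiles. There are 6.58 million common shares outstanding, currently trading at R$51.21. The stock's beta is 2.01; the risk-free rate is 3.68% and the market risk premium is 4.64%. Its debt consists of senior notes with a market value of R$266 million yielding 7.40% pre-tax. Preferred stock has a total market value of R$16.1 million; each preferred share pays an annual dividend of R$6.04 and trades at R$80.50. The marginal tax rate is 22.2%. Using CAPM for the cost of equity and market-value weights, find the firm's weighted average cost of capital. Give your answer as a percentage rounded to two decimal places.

Cost of equity via CAPM: Re = 3.68% + 2.01 × 4.64% = 13.0064%.
Cost of preferred: Rp = 6.04 / 80.5 = 7.5031%.
Market value of equity E = 51.21 × 6.58m = 336.9618m.
Total capital V = 336.9618 + 16.1 + 266 = 619.0618.
Equity: weight = 336.9618/619.0618 = 0.5443; cost = 13.0064%.
Preferred: weight = 16.1/619.0618 = 0.0260; cost = 7.5031%.
Senior notes: weight = 266/619.0618 = 0.4297; after-tax cost = 7.4% × (1 − 22.2%) = 5.7572%.
WACC = 0.5443 × 13.0064% + 0.0260 × 7.5031% + 0.4297 × 5.7572% = 9.7484%.

9.75%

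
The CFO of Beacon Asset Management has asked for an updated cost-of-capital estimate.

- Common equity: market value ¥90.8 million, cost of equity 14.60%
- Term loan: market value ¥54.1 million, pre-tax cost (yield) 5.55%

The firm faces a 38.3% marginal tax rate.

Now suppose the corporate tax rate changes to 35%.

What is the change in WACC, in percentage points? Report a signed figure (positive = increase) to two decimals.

Current WACC:
Total capital V = 90.8 + 54.1 = 144.9.
Equity: weight = 90.8/144.9 = 0.6266; cost = 14.6%.
Term loan: weight = 54.1/144.9 = 0.3734; after-tax cost = 5.55% × (1 − 38.3%) = 3.4244%.
WACC = 0.6266 × 14.6000% + 0.3734 × 3.4244% = 10.4274%.
After the change:
Total capital V = 90.8 + 54.1 = 144.9.
Equity: weight = 90.8/144.9 = 0.6266; cost = 14.6%.
Term loan: weight = 54.1/144.9 = 0.3734; after-tax cost = 5.55% × (1 − 35%) = 3.6075%.
WACC = 0.6266 × 14.6000% + 0.3734 × 3.6075% = 10.4958%.
Change in WACC = 10.4958% − 10.4274% = 0.0684 pp.

+0.07 pp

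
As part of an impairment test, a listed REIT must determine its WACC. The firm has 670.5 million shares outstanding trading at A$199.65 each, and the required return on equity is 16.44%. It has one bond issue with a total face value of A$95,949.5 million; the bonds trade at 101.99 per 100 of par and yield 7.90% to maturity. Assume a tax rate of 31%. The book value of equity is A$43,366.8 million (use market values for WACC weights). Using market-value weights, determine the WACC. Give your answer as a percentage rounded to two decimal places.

11.80%

Market value of equity E = 199.65 × 670.5m = 133865.325m. Market value of debt D = 95949.5m × 101.99/100 = 97858.89505m.
Total capital V = 133865.325 + 97858.89505 = 231724.22005.
Equity: weight = 133865.325/231724.22005 = 0.5777; cost = 16.44%.
Bonds outstanding: weight = 97858.89505/231724.22005 = 0.4223; after-tax cost = 7.9% × (1 − 31%) = 5.4510%.
WACC = 0.5777 × 16.4400% + 0.4223 × 5.4510% = 11.7993%.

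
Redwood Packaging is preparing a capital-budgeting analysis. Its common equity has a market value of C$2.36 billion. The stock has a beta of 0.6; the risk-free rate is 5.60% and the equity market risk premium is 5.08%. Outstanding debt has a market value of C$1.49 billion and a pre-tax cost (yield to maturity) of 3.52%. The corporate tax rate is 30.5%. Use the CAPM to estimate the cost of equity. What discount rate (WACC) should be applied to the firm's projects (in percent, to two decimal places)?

6.25%

Cost of equity via CAPM: Re = 5.6% + 0.6 × 5.08% = 8.6480%.
Total capital V = 2.36 + 1.49 = 3.85.
Equity: weight = 2.36/3.85 = 0.6130; cost = 8.648%.
Debt: weight = 1.49/3.85 = 0.3870; after-tax cost = 3.52% × (1 − 30.5%) = 2.4464%.
WACC = 0.6130 × 8.6480% + 0.3870 × 2.4464% = 6.2479%.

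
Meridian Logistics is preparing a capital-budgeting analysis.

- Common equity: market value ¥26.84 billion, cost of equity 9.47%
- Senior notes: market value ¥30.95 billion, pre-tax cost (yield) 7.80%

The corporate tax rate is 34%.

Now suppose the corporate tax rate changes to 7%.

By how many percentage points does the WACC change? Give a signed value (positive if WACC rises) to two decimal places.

Current WACC:
Total capital V = 26.84 + 30.95 = 57.79.
Equity: weight = 26.84/57.79 = 0.4644; cost = 9.47%.
Senior notes: weight = 30.95/57.79 = 0.5356; after-tax cost = 7.8% × (1 − 34%) = 5.1480%.
WACC = 0.4644 × 9.4700% + 0.5356 × 5.1480% = 7.1553%.
After the change:
Total capital V = 26.84 + 30.95 = 57.79.
Equity: weight = 26.84/57.79 = 0.4644; cost = 9.47%.
Senior notes: weight = 30.95/57.79 = 0.5356; after-tax cost = 7.8% × (1 − 7%) = 7.2540%.
WACC = 0.4644 × 9.4700% + 0.5356 × 7.2540% = 8.2832%.
Change in WACC = 8.2832% − 7.1553% = 1.1279 pp.

+1.13 pp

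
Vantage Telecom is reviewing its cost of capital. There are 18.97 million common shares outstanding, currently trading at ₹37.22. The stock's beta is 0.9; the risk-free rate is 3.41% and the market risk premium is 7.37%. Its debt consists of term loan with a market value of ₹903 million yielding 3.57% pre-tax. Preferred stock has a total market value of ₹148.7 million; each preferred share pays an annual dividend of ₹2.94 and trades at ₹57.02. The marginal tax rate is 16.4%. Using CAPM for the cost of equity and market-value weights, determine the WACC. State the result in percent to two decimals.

6.00%

Cost of equity via CAPM: Re = 3.41% + 0.9 × 7.37% = 10.0430%.
Cost of preferred: Rp = 2.94 / 57.02 = 5.1561%.
Market value of equity E = 37.22 × 18.97m = 706.0634m.
Total capital V = 706.0634 + 148.7 + 903 = 1757.7634.
Equity: weight = 706.0634/1757.7634 = 0.4017; cost = 10.043%.
Preferred: weight = 148.7/1757.7634 = 0.0846; cost = 5.1561%.
Term loan: weight = 903/1757.7634 = 0.5137; after-tax cost = 3.57% × (1 − 16.4%) = 2.9845%.
WACC = 0.4017 × 10.0430% + 0.0846 × 5.1561% + 0.5137 × 2.9845% = 6.0035%.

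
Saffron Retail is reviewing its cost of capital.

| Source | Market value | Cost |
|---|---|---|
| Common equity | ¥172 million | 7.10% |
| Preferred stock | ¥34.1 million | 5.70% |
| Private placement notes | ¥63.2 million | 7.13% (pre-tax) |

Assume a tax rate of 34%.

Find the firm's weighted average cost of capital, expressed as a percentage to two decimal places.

Total capital V = 172 + 34.1 + 63.2 = 269.3.
Equity: weight = 172/269.3 = 0.6387; cost = 7.1%.
Preferred: weight = 34.1/269.3 = 0.1266; cost = 5.7%.
Private placement notes: weight = 63.2/269.3 = 0.2347; after-tax cost = 7.13% × (1 − 34%) = 4.7058%.
WACC = 0.6387 × 7.1000% + 0.1266 × 5.7000% + 0.2347 × 4.7058% = 6.3608%.

6.36%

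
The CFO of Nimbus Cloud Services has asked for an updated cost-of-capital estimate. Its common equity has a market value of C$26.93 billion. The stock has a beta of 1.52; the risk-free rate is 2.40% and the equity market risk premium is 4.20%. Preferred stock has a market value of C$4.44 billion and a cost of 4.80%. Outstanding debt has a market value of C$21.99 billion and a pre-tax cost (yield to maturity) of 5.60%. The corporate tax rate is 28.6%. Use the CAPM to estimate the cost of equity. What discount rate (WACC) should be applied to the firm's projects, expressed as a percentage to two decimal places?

Cost of equity via CAPM: Re = 2.4% + 1.52 × 4.2% = 8.7840%.
Total capital V = 26.93 + 4.44 + 21.99 = 53.36.
Equity: weight = 26.93/53.36 = 0.5047; cost = 8.784%.
Preferred: weight = 4.44/53.36 = 0.0832; cost = 4.8%.
Debt: weight = 21.99/53.36 = 0.4121; after-tax cost = 5.6% × (1 − 28.6%) = 3.9984%.
WACC = 0.5047 × 8.7840% + 0.0832 × 4.8000% + 0.4121 × 3.9984% = 6.4803%.

6.48%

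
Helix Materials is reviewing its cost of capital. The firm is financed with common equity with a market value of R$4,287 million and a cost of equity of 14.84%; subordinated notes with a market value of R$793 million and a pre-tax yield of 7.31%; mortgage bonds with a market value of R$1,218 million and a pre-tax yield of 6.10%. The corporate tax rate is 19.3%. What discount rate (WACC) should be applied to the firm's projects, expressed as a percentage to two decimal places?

11.80%

Total capital V = 4287 + 793 + 1218 = 6298.
Equity: weight = 4287/6298 = 0.6807; cost = 14.84%.
Subordinated notes: weight = 793/6298 = 0.1259; after-tax cost = 7.31% × (1 − 19.3%) = 5.8992%.
Mortgage bonds: weight = 1218/6298 = 0.1934; after-tax cost = 6.1% × (1 − 19.3%) = 4.9227%.
WACC = 0.6807 × 14.8400% + 0.1259 × 5.8992% + 0.1934 × 4.9227% = 11.7963%.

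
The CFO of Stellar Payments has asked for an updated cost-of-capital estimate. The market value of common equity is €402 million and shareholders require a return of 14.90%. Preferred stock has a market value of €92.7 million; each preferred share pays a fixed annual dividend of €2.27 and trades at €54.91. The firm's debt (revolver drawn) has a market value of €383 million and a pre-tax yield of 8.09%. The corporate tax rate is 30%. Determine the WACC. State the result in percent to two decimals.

Cost of preferred: Rp = 2.27 / 54.91 = 4.1340%.
Total capital V = 402 + 92.7 + 383 = 877.7.
Equity: weight = 402/877.7 = 0.4580; cost = 14.9%.
Preferred: weight = 92.7/877.7 = 0.1056; cost = 4.134%.
Revolver drawn: weight = 383/877.7 = 0.4364; after-tax cost = 8.09% × (1 − 30%) = 5.6630%.
WACC = 0.4580 × 14.9000% + 0.1056 × 4.1340% + 0.4364 × 5.6630% = 9.7322%.

9.73%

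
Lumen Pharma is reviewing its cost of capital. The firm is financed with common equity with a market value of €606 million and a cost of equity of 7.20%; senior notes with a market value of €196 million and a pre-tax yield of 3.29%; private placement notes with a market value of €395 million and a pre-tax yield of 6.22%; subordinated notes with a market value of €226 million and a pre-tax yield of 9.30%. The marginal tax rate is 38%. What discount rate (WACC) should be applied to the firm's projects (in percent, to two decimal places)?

Total capital V = 606 + 196 + 395 + 226 = 1423.
Equity: weight = 606/1423 = 0.4259; cost = 7.2%.
Senior notes: weight = 196/1423 = 0.1377; after-tax cost = 3.29% × (1 − 38%) = 2.0398%.
Private placement notes: weight = 395/1423 = 0.2776; after-tax cost = 6.22% × (1 − 38%) = 3.8564%.
Subordinated notes: weight = 226/1423 = 0.1588; after-tax cost = 9.3% × (1 − 38%) = 5.7660%.
WACC = 0.4259 × 7.2000% + 0.1377 × 2.0398% + 0.2776 × 3.8564% + 0.1588 × 5.7660% = 5.3334%.

5.33%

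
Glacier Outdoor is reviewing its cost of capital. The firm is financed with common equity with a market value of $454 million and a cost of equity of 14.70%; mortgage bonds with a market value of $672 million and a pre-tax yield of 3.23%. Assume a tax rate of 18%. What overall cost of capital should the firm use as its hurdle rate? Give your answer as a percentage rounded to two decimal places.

7.51%

Total capital V = 454 + 672 = 1126.
Equity: weight = 454/1126 = 0.4032; cost = 14.7%.
Mortgage bonds: weight = 672/1126 = 0.5968; after-tax cost = 3.23% × (1 − 18%) = 2.6486%.
WACC = 0.4032 × 14.7000% + 0.5968 × 2.6486% = 7.5077%.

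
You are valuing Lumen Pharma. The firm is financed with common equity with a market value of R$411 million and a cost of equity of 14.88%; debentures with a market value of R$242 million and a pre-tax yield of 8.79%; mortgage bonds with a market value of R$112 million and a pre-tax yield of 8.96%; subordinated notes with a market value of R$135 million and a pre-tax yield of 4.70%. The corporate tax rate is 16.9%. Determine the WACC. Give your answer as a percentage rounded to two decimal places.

10.27%

Total capital V = 411 + 242 + 112 + 135 = 900.
Equity: weight = 411/900 = 0.4567; cost = 14.88%.
Debentures: weight = 242/900 = 0.2689; after-tax cost = 8.79% × (1 − 16.9%) = 7.3045%.
Mortgage bonds: weight = 112/900 = 0.1244; after-tax cost = 8.96% × (1 − 16.9%) = 7.4458%.
Subordinated notes: weight = 135/900 = 0.1500; after-tax cost = 4.7% × (1 − 16.9%) = 3.9057%.
WACC = 0.4567 × 14.8800% + 0.2689 × 7.3045% + 0.1244 × 7.4458% + 0.1500 × 3.9057% = 10.2717%.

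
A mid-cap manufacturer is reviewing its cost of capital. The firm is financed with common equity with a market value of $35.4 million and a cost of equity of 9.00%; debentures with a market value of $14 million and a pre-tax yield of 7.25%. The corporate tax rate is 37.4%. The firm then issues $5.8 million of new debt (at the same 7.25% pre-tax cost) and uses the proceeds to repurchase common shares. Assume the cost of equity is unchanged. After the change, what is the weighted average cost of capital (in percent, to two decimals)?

7.21%

After the change:
Total capital V = 29.6 + 19.8 = 49.4.
Equity: weight = 29.6/49.4 = 0.5992; cost = 9%.
Debentures: weight = 19.8/49.4 = 0.4008; after-tax cost = 7.25% × (1 − 37.4%) = 4.5385%.
WACC = 0.5992 × 9.0000% + 0.4008 × 4.5385% = 7.2118%.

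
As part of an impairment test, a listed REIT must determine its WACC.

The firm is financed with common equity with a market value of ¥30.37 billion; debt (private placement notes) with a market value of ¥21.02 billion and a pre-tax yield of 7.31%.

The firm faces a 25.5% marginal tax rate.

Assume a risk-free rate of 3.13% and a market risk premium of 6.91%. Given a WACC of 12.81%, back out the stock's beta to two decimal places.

Total capital V = 30.37 + 21.02 = 51.39.
Equity weight = 30.37/51.39 = 0.5910.
Private placement notes weight = 21.02/51.39 = 0.4090.
Debt contribution = 0.4090 × 7.31% × (1 − 25.5%) = 2.2276%.
Required equity contribution = 12.81% − 2.2276% = 10.5824%  ⇒  Re = 17.9069%.
CAPM: 17.9069% = 3.13% + β × 6.91%  ⇒  β = 2.1385.

2.14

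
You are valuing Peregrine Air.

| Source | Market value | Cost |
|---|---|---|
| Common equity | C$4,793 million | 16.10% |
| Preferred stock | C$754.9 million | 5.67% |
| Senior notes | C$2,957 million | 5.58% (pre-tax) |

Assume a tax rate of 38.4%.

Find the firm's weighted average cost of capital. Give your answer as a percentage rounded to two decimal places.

10.77%

Total capital V = 4793 + 754.9 + 2957 = 8504.9.
Equity: weight = 4793/8504.9 = 0.5636; cost = 16.1%.
Preferred: weight = 754.9/8504.9 = 0.0888; cost = 5.67%.
Senior notes: weight = 2957/8504.9 = 0.3477; after-tax cost = 5.58% × (1 − 38.4%) = 3.4373%.
WACC = 0.5636 × 16.1000% + 0.0888 × 5.6700% + 0.3477 × 3.4373% = 10.7716%.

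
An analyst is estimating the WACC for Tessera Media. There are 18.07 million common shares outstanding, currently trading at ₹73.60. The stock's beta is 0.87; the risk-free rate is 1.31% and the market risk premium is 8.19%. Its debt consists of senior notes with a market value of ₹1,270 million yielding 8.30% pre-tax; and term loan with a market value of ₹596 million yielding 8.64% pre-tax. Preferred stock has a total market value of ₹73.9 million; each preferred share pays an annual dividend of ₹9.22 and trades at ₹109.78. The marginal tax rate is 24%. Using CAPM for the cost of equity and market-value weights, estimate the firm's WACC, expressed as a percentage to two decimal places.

Cost of equity via CAPM: Re = 1.31% + 0.87 × 8.19% = 8.4353%.
Cost of preferred: Rp = 9.22 / 109.78 = 8.3986%.
Market value of equity E = 73.6 × 18.07m = 1329.952m.
Total capital V = 1329.952 + 73.9 + 1270 + 596 = 3269.852.
Equity: weight = 1329.952/3269.852 = 0.4067; cost = 8.4353%.
Preferred: weight = 73.9/3269.852 = 0.0226; cost = 8.3986%.
Senior notes: weight = 1270/3269.852 = 0.3884; after-tax cost = 8.3% × (1 − 24%) = 6.3080%.
Term loan: weight = 596/3269.852 = 0.1823; after-tax cost = 8.64% × (1 − 24%) = 6.5664%.
WACC = 0.4067 × 8.4353% + 0.0226 × 8.3986% + 0.3884 × 6.3080% + 0.1823 × 6.5664% = 7.2676%.

7.27%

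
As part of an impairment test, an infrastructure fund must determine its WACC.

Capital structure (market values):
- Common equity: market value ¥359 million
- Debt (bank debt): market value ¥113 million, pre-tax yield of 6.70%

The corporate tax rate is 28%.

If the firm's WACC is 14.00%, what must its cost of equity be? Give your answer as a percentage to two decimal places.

Total capital V = 359 + 113 = 472.
Equity weight = 359/472 = 0.7606.
Bank debt weight = 113/472 = 0.2394.
Debt contribution = 0.2394 × 6.7% × (1 − 28%) = 1.1549%.
Required equity contribution = 14.0% − 1.1549% = 12.8451%.
Re = 12.8451% / 0.7606 = 16.8883%.

16.89%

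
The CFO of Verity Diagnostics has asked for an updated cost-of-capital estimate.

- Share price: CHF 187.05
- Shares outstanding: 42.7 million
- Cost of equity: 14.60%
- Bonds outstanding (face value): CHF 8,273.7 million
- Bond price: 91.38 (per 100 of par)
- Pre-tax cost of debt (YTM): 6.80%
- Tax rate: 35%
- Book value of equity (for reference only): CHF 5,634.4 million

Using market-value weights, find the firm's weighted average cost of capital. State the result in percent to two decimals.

9.65%

Market value of equity E = 187.05 × 42.7m = 7987.035m. Market value of debt D = 8273.7m × 91.38/100 = 7560.50706m.
Total capital V = 7987.035 + 7560.50706 = 15547.54206.
Equity: weight = 7987.035/15547.54206 = 0.5137; cost = 14.6%.
Bonds outstanding: weight = 7560.50706/15547.54206 = 0.4863; after-tax cost = 6.8% × (1 − 35%) = 4.4200%.
WACC = 0.5137 × 14.6000% + 0.4863 × 4.4200% = 9.6496%.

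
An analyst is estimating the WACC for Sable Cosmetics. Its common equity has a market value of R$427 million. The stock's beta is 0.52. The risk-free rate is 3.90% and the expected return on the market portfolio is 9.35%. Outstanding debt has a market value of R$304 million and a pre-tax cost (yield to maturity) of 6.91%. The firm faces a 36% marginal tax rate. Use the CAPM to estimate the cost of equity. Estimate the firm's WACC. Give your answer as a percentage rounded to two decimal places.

5.77%

Market risk premium = 9.35% − 3.9% = 5.45%.
Cost of equity via CAPM: Re = 3.9% + 0.52 × 5.45% = 6.7340%.
Total capital V = 427 + 304 = 731.
Equity: weight = 427/731 = 0.5841; cost = 6.734%.
Debt: weight = 304/731 = 0.4159; after-tax cost = 6.91% × (1 − 36%) = 4.4224%.
WACC = 0.5841 × 6.7340% + 0.4159 × 4.4224% = 5.7727%.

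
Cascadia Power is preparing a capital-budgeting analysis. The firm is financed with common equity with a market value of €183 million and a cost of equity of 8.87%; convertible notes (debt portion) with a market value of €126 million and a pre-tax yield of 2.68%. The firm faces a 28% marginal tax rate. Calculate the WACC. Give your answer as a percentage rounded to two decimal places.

Total capital V = 183 + 126 = 309.
Equity: weight = 183/309 = 0.5922; cost = 8.87%.
Convertible notes (debt portion): weight = 126/309 = 0.4078; after-tax cost = 2.68% × (1 − 28%) = 1.9296%.
WACC = 0.5922 × 8.8700% + 0.4078 × 1.9296% = 6.0399%.

6.04%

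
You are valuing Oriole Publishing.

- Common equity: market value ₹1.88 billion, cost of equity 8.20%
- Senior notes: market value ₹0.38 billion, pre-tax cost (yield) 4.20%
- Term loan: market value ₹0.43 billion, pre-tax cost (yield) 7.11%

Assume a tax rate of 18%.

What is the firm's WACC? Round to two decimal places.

7.15%

Total capital V = 1.88 + 0.38 + 0.43 = 2.69.
Equity: weight = 1.88/2.69 = 0.6989; cost = 8.2%.
Senior notes: weight = 0.38/2.69 = 0.1413; after-tax cost = 4.2% × (1 − 18%) = 3.4440%.
Term loan: weight = 0.43/2.69 = 0.1599; after-tax cost = 7.11% × (1 − 18%) = 5.8302%.
WACC = 0.6989 × 8.2000% + 0.1413 × 3.4440% + 0.1599 × 5.8302% = 7.1493%.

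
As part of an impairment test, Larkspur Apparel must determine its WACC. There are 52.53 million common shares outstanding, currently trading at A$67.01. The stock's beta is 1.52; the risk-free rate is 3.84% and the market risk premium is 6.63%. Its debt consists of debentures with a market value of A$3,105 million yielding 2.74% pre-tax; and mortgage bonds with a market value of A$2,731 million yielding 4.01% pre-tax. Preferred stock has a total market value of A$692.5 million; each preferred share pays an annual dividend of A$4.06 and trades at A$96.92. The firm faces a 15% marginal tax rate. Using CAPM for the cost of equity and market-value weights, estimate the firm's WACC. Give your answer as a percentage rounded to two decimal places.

Cost of equity via CAPM: Re = 3.84% + 1.52 × 6.63% = 13.9176%.
Cost of preferred: Rp = 4.06 / 96.92 = 4.1890%.
Market value of equity E = 67.01 × 52.53m = 3520.0353m.
Total capital V = 3520.0353 + 692.5 + 3105 + 2731 = 10048.5353.
Equity: weight = 3520.0353/10048.5353 = 0.3503; cost = 13.9176%.
Preferred: weight = 692.5/10048.5353 = 0.0689; cost = 4.189%.
Debentures: weight = 3105/10048.5353 = 0.3090; after-tax cost = 2.74% × (1 − 15%) = 2.3290%.
Mortgage bonds: weight = 2731/10048.5353 = 0.2718; after-tax cost = 4.01% × (1 − 15%) = 3.4085%.
WACC = 0.3503 × 13.9176% + 0.0689 × 4.1890% + 0.3090 × 2.3290% + 0.2718 × 3.4085% = 6.8101%.

6.81%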